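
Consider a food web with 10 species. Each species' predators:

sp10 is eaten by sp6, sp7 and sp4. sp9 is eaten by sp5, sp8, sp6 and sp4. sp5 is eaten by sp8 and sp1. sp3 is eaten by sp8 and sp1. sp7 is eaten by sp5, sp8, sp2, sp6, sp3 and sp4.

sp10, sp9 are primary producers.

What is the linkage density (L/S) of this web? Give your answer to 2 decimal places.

There are L = 17 links among S = 10 species.
L/S = 17/10 = 1.7000 ≈ 1.70.

L/S = 1.70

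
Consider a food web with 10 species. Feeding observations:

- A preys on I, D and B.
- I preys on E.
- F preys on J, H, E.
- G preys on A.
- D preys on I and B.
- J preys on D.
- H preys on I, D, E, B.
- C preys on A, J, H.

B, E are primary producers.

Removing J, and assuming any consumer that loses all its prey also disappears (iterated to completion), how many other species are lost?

Remove J.
Every predator of it retains at least one other prey: F still has E, H; C still has H, A.
No consumer loses all prey, so no secondary extinctions occur.

0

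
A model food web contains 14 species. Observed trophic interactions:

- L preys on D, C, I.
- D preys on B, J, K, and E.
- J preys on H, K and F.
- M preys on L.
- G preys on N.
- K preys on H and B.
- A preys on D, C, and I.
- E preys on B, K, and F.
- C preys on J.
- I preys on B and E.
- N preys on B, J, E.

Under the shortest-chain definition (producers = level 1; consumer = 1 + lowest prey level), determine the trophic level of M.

Trophic level 4

B is a producer → level 1.
I eats B → level 2.
L eats I → level 3.
M eats L → level 4.
No prey of M is below level 3, so 4 is the minimum.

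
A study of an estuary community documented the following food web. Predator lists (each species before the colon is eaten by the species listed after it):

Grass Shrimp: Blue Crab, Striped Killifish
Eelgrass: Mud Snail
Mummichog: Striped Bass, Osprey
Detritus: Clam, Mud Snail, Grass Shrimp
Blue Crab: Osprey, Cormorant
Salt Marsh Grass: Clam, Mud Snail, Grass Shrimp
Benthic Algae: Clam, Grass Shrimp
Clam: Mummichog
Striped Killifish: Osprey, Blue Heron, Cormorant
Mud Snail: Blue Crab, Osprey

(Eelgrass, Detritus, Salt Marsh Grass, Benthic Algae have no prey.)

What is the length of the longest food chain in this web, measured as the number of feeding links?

3 links

One longest chain: Detritus → Clam → Mummichog → Striped Bass.
It has 4 species and 3 links.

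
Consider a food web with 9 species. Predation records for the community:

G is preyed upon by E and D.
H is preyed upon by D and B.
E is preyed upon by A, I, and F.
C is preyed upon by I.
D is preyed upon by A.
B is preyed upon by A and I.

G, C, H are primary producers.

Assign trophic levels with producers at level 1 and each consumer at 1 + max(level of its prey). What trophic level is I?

G is a producer → level 1.
E eats G → level 2.
I eats E (level 2); other prey at levels: C 1, B 2 → level 3.

Trophic level 3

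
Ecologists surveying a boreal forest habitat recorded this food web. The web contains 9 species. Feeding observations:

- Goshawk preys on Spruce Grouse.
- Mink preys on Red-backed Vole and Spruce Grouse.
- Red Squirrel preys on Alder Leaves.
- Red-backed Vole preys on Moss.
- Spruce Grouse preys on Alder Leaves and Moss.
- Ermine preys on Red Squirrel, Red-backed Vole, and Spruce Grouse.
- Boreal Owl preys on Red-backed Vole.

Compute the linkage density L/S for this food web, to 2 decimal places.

L/S = 1.22

There are L = 11 links among S = 9 species.
L/S = 11/9 = 1.2222 ≈ 1.22.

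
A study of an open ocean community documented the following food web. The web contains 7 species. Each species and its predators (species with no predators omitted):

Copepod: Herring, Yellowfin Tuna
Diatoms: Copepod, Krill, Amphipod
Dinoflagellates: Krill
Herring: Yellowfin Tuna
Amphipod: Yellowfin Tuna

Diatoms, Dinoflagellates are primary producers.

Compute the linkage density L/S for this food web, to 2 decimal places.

L/S = 1.14

There are L = 8 links among S = 7 species.
L/S = 8/7 = 1.1429 ≈ 1.14.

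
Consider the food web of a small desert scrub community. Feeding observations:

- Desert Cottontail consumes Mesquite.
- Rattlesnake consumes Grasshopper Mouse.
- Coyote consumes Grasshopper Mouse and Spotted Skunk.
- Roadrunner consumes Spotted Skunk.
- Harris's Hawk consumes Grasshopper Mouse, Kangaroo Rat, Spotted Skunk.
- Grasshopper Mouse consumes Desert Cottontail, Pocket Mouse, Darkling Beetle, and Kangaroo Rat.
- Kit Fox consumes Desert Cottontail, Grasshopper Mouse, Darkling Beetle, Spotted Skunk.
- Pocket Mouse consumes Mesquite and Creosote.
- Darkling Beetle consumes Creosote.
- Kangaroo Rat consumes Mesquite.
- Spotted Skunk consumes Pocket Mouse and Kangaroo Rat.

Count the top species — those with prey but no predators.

Top species (has prey, but nothing eats it): Kit Fox, Harris's Hawk, Roadrunner, Coyote, Rattlesnake.
Count: 5.

5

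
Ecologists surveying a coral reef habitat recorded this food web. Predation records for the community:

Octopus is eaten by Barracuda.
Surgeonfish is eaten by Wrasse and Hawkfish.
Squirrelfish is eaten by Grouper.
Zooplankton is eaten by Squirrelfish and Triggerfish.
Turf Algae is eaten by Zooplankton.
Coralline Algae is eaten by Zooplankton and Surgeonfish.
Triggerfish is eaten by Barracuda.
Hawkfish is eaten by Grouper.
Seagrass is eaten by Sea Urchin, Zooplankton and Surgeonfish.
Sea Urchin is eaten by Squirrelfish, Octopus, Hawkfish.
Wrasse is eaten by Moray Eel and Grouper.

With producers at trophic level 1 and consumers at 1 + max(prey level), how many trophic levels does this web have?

Producers (level 1): Seagrass, Turf Algae, Coralline Algae.
Seagrass → Sea Urchin → Octopus → Barracuda gives Barracuda level 4.
No species has a prey at level 4, so no species reaches level 5.

4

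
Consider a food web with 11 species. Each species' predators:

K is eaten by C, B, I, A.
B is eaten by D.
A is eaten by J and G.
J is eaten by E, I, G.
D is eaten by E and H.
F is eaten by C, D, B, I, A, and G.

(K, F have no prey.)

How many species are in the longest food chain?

One longest chain: K → A → J → E.
It has 4 species and 3 links.

4 species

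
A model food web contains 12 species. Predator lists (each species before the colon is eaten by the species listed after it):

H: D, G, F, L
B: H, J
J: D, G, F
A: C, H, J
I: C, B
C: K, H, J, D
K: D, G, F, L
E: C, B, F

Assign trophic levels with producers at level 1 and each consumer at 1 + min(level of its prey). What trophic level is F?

Trophic level 2

E is a producer → level 1.
F eats E → level 2.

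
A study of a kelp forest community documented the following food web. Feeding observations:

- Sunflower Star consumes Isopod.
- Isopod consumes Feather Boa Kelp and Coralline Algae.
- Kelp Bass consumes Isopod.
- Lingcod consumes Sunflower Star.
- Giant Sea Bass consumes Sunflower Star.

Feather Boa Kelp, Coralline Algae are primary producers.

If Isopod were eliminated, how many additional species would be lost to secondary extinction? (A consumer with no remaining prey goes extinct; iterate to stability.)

Remove Isopod.
Round 1: Kelp Bass (all prey gone), Sunflower Star (all prey gone) → extinct.
Round 2: Giant Sea Bass (all prey gone), Lingcod (all prey gone) → extinct.
No further losses. Total secondary extinctions: 4.

4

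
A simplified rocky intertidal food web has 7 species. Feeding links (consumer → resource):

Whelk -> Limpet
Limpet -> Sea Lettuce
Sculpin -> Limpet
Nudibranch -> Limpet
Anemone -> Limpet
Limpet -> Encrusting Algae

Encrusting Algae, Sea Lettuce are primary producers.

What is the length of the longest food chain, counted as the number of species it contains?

3 species

One longest chain: Encrusting Algae → Limpet → Anemone.
It has 3 species and 2 links.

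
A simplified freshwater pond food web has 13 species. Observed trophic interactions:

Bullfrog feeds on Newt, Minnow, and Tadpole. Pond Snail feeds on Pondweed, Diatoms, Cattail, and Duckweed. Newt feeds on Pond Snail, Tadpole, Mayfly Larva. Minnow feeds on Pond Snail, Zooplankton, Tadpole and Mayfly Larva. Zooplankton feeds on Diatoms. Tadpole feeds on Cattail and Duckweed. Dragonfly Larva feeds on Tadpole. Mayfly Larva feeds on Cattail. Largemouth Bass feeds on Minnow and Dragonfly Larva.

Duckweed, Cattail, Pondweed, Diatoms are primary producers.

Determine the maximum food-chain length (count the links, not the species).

3 links

One longest chain: Cattail → Mayfly Larva → Newt → Bullfrog.
It has 4 species and 3 links.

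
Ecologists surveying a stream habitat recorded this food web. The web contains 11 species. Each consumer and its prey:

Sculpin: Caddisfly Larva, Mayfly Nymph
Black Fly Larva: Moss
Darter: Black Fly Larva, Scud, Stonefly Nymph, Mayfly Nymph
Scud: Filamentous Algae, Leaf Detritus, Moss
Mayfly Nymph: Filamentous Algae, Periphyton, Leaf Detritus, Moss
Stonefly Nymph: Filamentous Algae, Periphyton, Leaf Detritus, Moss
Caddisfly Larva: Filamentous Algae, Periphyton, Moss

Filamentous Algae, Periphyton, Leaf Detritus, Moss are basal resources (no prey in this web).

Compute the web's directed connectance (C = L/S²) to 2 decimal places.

The web has S = 11 species and L = 21 feeding links.
C = L / S² = 21 / 121 = 0.1736 ≈ 0.17.

C = 0.17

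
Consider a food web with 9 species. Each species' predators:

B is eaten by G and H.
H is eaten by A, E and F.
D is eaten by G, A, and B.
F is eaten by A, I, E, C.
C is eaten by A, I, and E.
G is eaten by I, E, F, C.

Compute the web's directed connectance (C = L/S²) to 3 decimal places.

The web has S = 9 species and L = 19 feeding links.
C = L / S² = 19 / 81 = 0.2346 ≈ 0.235.

C = 0.235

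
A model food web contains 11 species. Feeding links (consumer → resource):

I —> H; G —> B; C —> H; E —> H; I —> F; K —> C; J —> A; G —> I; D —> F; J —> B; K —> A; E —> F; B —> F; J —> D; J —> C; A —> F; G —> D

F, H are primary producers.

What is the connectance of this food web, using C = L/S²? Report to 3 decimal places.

The web has S = 11 species and L = 17 feeding links.
C = L / S² = 17 / 121 = 0.1405 ≈ 0.140.

C = 0.140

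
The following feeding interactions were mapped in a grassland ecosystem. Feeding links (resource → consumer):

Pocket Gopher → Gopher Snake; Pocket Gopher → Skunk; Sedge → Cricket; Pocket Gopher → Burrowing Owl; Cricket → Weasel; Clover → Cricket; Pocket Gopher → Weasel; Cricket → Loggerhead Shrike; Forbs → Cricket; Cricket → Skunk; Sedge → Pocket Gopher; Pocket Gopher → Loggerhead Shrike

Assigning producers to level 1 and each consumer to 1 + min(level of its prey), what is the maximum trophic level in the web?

Producers (level 1): Clover, Sedge, Forbs.
Following each consumer down to its lowest-level prey: Sedge → Pocket Gopher → Weasel (levels 1 through 3).
All prey of Weasel (Pocket Gopher 2, Cricket 2) are at level 2 or above, so Weasel is at level 1 + 2 = 3.
Every consumer has at least one prey at level 2 or below, so none exceeds level 3.

3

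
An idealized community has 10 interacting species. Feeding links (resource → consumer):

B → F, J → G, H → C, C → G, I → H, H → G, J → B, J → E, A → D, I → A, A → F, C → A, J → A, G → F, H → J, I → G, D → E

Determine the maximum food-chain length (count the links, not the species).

One longest chain: I → H → J → A → D → E.
It has 6 species and 5 links.

5 links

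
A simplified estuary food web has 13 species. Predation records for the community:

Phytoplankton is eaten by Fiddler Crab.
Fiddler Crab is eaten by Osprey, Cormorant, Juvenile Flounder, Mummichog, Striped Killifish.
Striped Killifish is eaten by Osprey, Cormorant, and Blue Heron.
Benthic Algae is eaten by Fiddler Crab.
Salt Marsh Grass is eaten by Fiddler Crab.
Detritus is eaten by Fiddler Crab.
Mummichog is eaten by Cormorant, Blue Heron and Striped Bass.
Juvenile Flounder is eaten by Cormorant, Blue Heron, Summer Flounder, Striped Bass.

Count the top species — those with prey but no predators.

5

Top species (has prey, but nothing eats it): Cormorant, Blue Heron, Summer Flounder, Osprey, Striped Bass.
Count: 5.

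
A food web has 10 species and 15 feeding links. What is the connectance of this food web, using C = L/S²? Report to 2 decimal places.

The web has S = 10 species and L = 15 feeding links.
C = L / S² = 15 / 100 = 0.1500 ≈ 0.15.

C = 0.15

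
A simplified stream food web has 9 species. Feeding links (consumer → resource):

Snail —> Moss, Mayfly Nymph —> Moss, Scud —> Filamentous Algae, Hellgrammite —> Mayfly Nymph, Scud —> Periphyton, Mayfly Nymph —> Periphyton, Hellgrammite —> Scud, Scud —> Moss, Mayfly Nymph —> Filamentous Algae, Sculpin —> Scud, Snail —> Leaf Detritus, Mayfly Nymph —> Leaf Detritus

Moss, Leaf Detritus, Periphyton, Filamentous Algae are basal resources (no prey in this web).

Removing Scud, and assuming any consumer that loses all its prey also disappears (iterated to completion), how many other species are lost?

1

Remove Scud.
Round 1: Sculpin (all prey gone) → extinct.
No further losses. Total secondary extinctions: 1.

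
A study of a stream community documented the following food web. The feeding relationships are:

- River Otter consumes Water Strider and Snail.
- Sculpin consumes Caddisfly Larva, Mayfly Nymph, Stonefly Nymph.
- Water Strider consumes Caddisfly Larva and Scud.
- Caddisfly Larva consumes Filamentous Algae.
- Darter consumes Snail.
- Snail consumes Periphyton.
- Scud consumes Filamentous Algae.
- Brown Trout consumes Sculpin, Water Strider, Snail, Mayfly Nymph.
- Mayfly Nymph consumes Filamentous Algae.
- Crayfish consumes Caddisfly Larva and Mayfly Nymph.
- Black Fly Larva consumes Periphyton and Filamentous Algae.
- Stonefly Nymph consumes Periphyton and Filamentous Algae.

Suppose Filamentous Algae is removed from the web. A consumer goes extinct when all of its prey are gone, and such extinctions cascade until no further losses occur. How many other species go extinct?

Remove Filamentous Algae.
Round 1: Caddisfly Larva (all prey gone), Scud (all prey gone), Mayfly Nymph (all prey gone) → extinct.
Round 2: Crayfish (all prey gone), Water Strider (all prey gone) → extinct.
No further losses. Total secondary extinctions: 5.

5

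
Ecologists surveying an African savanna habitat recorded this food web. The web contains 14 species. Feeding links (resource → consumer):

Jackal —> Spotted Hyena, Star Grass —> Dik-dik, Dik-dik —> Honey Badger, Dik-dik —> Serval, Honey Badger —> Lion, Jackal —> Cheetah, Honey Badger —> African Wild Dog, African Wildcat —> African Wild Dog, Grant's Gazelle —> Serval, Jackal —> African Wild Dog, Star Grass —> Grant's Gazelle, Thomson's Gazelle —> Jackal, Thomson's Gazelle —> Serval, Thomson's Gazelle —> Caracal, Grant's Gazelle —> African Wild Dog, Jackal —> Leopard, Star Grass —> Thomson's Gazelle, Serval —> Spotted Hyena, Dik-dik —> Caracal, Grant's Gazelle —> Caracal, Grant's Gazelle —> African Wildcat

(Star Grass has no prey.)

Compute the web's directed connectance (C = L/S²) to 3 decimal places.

The web has S = 14 species and L = 21 feeding links.
C = L / S² = 21 / 196 = 0.1071 ≈ 0.107.

C = 0.107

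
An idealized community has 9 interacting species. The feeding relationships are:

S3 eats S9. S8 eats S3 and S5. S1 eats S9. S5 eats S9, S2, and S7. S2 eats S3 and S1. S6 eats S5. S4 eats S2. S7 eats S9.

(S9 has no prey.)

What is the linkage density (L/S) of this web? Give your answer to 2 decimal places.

There are L = 12 links among S = 9 species.
L/S = 12/9 = 1.3333 ≈ 1.33.

L/S = 1.33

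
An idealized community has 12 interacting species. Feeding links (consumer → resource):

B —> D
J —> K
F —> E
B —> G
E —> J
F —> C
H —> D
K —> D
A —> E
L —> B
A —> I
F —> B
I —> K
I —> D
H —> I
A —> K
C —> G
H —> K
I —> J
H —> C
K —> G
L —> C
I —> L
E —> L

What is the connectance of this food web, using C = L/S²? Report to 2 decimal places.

C = 0.17

The web has S = 12 species and L = 24 feeding links.
C = L / S² = 24 / 144 = 0.1667 ≈ 0.17.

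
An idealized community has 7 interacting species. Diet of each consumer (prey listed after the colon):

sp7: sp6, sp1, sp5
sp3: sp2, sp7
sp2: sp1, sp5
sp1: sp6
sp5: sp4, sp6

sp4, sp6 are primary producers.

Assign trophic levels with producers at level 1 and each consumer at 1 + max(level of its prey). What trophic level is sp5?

Trophic level 2

sp4 is a producer → level 1.
sp5 eats sp4 (level 1); other prey at levels: sp6 1 → level 2.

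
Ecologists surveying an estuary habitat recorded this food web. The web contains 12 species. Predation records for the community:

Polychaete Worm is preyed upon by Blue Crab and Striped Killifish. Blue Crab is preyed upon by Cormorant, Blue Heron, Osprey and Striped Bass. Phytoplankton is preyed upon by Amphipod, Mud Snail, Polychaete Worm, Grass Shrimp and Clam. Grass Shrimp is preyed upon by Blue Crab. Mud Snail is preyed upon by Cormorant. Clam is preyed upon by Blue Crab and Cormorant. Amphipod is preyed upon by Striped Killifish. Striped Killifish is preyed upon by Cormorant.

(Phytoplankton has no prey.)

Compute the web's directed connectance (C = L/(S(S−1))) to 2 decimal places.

The web has S = 12 species and L = 17 feeding links.
C = L / (S(S−1)) = 17 / 132 = 0.1288 ≈ 0.13.

C = 0.13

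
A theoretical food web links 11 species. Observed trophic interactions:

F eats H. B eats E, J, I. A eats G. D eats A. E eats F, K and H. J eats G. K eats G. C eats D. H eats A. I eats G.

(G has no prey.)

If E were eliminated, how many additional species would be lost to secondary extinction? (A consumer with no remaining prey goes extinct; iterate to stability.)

0

Remove E.
Every predator of it retains at least one other prey: B still has J, I.
No consumer loses all prey, so no secondary extinctions occur.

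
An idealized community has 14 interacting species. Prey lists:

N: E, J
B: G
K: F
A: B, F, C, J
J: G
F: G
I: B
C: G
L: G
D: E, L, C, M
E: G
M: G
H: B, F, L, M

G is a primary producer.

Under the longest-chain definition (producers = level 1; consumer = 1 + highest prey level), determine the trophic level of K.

G is a producer → level 1.
F eats G → level 2.
K eats F → level 3.

Trophic level 3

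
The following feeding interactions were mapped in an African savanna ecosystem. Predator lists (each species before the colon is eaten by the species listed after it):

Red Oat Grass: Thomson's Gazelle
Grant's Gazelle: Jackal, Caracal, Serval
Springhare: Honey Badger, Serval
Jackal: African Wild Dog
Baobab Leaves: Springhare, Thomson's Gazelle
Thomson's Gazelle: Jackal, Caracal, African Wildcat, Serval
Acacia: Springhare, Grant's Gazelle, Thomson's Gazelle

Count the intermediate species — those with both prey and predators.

4

Intermediate species (has both prey and predators): Springhare, Grant's Gazelle, Thomson's Gazelle, Jackal.
Count: 4.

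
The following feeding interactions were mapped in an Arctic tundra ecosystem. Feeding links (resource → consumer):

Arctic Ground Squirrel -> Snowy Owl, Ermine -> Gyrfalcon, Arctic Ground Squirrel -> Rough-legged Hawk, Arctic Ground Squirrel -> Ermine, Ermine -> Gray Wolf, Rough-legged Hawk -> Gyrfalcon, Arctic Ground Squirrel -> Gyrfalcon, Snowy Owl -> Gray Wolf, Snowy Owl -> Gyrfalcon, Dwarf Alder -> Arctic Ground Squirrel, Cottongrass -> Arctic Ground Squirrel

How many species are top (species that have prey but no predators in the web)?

Top species (has prey, but nothing eats it): Gray Wolf, Gyrfalcon.
Count: 2.

2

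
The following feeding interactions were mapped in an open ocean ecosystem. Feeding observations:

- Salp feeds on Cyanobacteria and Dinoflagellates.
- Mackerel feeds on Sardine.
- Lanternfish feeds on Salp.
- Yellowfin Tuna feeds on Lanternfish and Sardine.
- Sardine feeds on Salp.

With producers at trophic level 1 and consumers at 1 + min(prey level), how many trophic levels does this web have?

Producers (level 1): Dinoflagellates, Cyanobacteria.
Following each consumer down to its lowest-level prey: Dinoflagellates → Salp → Sardine → Mackerel (levels 1 through 4).
All prey of Mackerel (Sardine 3) are at level 3 or above, so Mackerel is at level 1 + 3 = 4.
Every consumer has at least one prey at level 3 or below, so none exceeds level 4.

4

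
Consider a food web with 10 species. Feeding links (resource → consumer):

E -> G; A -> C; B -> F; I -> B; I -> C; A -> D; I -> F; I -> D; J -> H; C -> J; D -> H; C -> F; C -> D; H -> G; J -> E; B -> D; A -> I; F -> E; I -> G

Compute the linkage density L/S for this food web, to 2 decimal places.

L/S = 1.90

There are L = 19 links among S = 10 species.
L/S = 19/10 = 1.9000 ≈ 1.90.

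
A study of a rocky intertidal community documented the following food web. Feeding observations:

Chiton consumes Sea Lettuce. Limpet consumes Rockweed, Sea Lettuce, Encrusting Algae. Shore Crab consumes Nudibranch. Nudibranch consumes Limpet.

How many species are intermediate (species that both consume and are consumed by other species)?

2

Intermediate species (has both prey and predators): Limpet, Nudibranch.
Count: 2.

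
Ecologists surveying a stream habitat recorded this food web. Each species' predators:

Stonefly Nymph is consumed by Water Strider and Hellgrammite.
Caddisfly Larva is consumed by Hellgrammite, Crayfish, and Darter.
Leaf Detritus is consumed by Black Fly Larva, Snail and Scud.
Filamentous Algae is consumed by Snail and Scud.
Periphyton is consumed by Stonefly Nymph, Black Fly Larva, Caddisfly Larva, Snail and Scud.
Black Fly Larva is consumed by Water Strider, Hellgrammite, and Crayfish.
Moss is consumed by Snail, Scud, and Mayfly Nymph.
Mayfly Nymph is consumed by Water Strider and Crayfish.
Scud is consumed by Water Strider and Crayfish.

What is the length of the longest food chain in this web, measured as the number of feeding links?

2 links

One longest chain: Leaf Detritus → Black Fly Larva → Crayfish.
It has 3 species and 2 links.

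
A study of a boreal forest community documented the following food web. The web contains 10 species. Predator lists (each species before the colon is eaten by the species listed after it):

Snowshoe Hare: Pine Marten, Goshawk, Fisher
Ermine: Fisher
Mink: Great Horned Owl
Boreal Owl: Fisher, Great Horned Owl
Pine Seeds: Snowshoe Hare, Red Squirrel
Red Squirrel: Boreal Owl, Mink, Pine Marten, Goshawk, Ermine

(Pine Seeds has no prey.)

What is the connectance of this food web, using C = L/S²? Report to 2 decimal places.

C = 0.14

The web has S = 10 species and L = 14 feeding links.
C = L / S² = 14 / 100 = 0.1400 ≈ 0.14.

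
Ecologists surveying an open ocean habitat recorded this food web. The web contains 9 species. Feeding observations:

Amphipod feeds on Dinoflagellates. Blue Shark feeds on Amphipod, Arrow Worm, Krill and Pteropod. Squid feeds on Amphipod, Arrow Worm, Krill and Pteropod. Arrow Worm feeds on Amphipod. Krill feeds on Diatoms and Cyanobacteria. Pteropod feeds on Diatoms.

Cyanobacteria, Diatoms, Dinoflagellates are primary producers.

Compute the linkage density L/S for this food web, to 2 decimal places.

There are L = 13 links among S = 9 species.
L/S = 13/9 = 1.4444 ≈ 1.44.

L/S = 1.44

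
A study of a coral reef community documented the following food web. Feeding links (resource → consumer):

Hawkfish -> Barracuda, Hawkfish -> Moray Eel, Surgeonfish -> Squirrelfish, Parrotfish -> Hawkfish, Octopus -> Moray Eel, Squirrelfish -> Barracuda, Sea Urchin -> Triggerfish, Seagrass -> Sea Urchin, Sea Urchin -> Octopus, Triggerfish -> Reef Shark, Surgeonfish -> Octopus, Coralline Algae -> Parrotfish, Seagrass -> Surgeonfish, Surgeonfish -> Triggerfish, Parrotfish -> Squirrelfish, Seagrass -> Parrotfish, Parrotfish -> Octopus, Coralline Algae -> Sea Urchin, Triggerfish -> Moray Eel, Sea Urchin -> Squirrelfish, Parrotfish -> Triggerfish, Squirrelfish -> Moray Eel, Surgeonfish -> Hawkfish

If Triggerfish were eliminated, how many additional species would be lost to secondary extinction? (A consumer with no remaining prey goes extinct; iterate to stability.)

Remove Triggerfish.
Round 1: Reef Shark (all prey gone) → extinct.
No further losses. Total secondary extinctions: 1.

1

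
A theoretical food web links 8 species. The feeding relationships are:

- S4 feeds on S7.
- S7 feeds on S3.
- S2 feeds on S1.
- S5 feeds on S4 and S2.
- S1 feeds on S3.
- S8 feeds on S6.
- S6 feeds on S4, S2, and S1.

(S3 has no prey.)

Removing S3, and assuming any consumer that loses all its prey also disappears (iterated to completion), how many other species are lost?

7

Remove S3.
Round 1: S7 (all prey gone), S1 (all prey gone) → extinct.
Round 2: S2 (all prey gone), S4 (all prey gone) → extinct.
Round 3: S6 (all prey gone), S5 (all prey gone) → extinct.
Round 4: S8 (all prey gone) → extinct.
No further losses. Total secondary extinctions: 7.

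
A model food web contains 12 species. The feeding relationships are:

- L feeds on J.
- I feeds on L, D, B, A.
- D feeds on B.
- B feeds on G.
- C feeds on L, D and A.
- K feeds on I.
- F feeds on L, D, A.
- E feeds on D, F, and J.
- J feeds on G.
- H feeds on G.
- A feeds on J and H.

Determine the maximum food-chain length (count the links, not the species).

One longest chain: G → B → D → I → K.
It has 5 species and 4 links.

4 links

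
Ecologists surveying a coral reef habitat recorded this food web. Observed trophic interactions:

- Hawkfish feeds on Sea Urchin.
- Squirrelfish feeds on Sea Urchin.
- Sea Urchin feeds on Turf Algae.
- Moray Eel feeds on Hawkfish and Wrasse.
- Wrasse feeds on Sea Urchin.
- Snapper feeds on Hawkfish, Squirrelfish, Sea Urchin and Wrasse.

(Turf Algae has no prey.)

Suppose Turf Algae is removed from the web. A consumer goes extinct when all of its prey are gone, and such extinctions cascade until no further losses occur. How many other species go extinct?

Remove Turf Algae.
Round 1: Sea Urchin (all prey gone) → extinct.
Round 2: Squirrelfish (all prey gone), Wrasse (all prey gone), Hawkfish (all prey gone) → extinct.
Round 3: Snapper (all prey gone), Moray Eel (all prey gone) → extinct.
No further losses. Total secondary extinctions: 6.

6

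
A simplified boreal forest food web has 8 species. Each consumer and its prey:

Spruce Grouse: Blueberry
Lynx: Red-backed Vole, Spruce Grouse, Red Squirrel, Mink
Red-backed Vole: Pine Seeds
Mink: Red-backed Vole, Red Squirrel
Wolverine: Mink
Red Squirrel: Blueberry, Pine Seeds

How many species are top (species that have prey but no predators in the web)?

Top species (has prey, but nothing eats it): Lynx, Wolverine.
Count: 2.

2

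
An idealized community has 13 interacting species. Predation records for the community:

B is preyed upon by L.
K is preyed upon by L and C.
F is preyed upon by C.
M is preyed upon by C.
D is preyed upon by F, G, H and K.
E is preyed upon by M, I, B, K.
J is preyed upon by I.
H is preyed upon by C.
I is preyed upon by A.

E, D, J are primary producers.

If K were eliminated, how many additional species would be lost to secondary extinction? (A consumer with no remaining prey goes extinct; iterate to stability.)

0

Remove K.
Every predator of it retains at least one other prey: C still has F, H, M; L still has B.
No consumer loses all prey, so no secondary extinctions occur.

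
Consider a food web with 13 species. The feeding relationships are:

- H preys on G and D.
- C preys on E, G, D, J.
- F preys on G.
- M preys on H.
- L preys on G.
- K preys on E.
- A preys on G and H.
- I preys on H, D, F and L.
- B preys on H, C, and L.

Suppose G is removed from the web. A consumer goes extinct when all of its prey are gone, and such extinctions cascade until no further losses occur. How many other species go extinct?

Remove G.
Round 1: F (all prey gone), L (all prey gone) → extinct.
No further losses. Total secondary extinctions: 2.

2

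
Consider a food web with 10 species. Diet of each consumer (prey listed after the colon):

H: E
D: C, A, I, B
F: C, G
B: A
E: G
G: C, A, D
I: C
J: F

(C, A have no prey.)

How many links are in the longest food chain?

5 links

One longest chain: C → I → D → G → E → H.
It has 6 species and 5 links.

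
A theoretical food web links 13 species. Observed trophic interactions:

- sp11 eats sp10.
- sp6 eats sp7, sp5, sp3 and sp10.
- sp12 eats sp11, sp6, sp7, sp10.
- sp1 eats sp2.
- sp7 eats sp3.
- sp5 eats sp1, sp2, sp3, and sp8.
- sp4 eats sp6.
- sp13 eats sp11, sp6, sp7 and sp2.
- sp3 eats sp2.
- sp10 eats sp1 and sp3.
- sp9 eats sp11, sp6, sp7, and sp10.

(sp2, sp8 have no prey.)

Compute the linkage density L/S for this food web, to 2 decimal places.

There are L = 27 links among S = 13 species.
L/S = 27/13 = 2.0769 ≈ 2.08.

L/S = 2.08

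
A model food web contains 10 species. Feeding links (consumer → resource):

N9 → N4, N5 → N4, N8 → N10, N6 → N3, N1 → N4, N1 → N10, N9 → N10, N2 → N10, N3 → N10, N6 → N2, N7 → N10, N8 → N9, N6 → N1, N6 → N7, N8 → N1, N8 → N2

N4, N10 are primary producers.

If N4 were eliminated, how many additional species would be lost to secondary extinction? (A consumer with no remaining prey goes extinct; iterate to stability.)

Remove N4.
Round 1: N5 (all prey gone) → extinct.
No further losses. Total secondary extinctions: 1.

1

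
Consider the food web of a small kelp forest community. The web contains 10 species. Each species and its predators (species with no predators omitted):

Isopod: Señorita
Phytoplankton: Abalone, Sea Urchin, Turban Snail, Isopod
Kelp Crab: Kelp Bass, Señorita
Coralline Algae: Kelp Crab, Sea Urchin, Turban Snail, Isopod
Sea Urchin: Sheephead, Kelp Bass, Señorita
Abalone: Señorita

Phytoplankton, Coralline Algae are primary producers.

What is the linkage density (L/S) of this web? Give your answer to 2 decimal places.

There are L = 15 links among S = 10 species.
L/S = 15/10 = 1.5000 ≈ 1.50.

L/S = 1.50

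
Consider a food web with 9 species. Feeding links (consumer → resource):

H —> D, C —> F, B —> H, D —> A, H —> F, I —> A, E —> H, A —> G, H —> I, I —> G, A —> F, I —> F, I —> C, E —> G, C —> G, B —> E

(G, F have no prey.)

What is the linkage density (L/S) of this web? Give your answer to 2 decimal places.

L/S = 1.78

There are L = 16 links among S = 9 species.
L/S = 16/9 = 1.7778 ≈ 1.78.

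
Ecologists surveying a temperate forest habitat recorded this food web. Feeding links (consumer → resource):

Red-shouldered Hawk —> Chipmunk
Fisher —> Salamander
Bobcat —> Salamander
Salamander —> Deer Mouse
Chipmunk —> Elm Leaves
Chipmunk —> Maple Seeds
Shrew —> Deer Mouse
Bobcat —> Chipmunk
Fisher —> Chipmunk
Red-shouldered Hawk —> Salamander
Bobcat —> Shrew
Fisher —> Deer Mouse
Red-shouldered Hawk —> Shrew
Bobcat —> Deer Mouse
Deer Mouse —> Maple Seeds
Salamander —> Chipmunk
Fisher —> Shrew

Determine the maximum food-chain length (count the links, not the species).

One longest chain: Maple Seeds → Deer Mouse → Shrew → Red-shouldered Hawk.
It has 4 species and 3 links.

3 links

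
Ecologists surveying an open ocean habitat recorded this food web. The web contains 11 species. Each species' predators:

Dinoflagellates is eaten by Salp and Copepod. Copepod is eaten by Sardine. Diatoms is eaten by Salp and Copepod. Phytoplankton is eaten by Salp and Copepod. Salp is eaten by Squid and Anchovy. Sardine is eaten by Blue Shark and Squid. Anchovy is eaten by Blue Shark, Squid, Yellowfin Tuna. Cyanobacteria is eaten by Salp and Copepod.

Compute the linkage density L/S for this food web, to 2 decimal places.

There are L = 16 links among S = 11 species.
L/S = 16/11 = 1.4545 ≈ 1.45.

L/S = 1.45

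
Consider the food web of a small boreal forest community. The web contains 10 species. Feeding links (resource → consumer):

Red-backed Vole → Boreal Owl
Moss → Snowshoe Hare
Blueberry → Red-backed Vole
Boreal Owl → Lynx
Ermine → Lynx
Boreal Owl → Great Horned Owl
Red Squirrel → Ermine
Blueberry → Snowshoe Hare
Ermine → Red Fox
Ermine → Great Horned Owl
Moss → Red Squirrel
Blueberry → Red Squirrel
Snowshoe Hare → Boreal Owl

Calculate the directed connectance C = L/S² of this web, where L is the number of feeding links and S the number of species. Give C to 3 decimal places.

C = 0.130

The web has S = 10 species and L = 13 feeding links.
C = L / S² = 13 / 100 = 0.1300 ≈ 0.130.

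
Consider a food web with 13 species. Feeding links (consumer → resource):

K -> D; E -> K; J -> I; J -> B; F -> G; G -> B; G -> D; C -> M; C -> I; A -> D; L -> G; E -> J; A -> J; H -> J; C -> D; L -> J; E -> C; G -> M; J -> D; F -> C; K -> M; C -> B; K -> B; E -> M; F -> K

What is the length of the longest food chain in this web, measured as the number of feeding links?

One longest chain: M → G → L.
It has 3 species and 2 links.

2 links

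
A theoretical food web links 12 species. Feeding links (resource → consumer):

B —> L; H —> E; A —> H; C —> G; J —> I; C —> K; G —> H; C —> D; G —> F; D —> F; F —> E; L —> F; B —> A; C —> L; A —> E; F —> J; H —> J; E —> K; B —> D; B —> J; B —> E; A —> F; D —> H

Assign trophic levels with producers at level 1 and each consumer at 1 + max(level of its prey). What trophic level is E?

C is a producer → level 1.
L eats C (level 1); other prey at levels: B 1 → level 2.
F eats L (level 2); other prey at levels: D 2, G 2, A 2 → level 3.
E eats F (level 3); other prey at levels: B 1, A 2, H 3 → level 4.

Trophic level 4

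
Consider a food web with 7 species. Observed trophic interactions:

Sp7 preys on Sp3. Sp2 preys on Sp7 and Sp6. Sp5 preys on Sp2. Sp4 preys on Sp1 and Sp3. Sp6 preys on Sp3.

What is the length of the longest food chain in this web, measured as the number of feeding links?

One longest chain: Sp3 → Sp7 → Sp2 → Sp5.
It has 4 species and 3 links.

3 links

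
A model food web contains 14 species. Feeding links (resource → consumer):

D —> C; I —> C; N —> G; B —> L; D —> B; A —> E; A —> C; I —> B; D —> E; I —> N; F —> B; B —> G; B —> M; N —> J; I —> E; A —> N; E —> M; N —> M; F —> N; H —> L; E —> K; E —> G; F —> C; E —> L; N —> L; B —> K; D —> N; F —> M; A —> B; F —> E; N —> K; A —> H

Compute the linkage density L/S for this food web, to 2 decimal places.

There are L = 32 links among S = 14 species.
L/S = 32/14 = 2.2857 ≈ 2.29.

L/S = 2.29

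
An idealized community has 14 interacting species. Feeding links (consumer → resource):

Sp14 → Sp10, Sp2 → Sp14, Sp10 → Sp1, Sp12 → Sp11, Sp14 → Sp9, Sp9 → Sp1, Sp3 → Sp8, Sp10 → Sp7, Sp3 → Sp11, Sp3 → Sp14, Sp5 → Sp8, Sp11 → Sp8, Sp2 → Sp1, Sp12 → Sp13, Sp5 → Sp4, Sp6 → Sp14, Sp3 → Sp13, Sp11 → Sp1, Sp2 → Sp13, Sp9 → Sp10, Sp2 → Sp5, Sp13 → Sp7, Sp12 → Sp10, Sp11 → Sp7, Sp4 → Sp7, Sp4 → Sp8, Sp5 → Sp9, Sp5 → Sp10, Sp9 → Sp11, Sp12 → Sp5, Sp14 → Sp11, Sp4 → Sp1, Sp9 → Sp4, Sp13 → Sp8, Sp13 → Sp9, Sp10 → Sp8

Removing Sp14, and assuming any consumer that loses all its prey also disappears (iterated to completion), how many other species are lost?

1

Remove Sp14.
Round 1: Sp6 (all prey gone) → extinct.
No further losses. Total secondary extinctions: 1.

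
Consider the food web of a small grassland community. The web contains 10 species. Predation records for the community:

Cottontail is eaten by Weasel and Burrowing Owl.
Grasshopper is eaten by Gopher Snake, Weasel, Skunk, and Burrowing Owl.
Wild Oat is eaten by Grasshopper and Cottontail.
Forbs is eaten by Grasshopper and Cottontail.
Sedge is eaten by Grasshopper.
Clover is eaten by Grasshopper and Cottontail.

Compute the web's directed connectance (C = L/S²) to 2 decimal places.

The web has S = 10 species and L = 13 feeding links.
C = L / S² = 13 / 100 = 0.1300 ≈ 0.13.

C = 0.13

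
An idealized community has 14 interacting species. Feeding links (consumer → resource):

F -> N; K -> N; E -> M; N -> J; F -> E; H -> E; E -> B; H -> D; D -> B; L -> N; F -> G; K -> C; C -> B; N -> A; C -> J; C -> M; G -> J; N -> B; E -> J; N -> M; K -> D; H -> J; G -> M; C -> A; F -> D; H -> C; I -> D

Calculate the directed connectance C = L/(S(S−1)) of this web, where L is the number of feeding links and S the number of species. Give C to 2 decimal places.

The web has S = 14 species and L = 27 feeding links.
C = L / (S(S−1)) = 27 / 182 = 0.1484 ≈ 0.15.

C = 0.15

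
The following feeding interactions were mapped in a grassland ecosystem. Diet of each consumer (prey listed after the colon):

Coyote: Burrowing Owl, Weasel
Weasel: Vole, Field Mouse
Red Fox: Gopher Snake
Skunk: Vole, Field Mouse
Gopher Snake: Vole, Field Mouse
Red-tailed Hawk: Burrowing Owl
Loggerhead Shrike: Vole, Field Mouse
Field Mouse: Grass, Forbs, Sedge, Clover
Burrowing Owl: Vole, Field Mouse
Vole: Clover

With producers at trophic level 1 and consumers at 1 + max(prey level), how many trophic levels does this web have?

Producers (level 1): Grass, Forbs, Sedge, Clover.
Clover → Vole → Gopher Snake → Red Fox gives Red Fox level 4.
No species has a prey at level 4, so no species reaches level 5.

4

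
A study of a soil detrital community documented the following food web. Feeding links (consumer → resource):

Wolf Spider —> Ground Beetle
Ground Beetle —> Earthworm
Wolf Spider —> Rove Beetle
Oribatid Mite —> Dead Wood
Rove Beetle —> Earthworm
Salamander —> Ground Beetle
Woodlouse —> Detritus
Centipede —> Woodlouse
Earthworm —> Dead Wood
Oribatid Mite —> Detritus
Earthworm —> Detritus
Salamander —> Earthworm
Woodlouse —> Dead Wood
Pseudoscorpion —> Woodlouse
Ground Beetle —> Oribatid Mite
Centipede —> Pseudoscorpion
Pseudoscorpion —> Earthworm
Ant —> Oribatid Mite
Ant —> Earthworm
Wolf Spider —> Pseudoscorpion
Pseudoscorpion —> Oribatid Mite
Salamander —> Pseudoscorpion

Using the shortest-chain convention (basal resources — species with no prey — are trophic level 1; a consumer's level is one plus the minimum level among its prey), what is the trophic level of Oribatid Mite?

Trophic level 2

Detritus has no prey (basal) → level 1.
Oribatid Mite eats Detritus → level 2.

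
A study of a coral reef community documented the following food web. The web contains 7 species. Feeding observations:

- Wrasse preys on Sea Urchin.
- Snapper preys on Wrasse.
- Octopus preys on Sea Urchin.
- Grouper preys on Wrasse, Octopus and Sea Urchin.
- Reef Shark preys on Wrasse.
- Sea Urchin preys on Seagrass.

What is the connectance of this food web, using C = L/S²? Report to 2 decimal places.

C = 0.16

The web has S = 7 species and L = 8 feeding links.
C = L / S² = 8 / 49 = 0.1633 ≈ 0.16.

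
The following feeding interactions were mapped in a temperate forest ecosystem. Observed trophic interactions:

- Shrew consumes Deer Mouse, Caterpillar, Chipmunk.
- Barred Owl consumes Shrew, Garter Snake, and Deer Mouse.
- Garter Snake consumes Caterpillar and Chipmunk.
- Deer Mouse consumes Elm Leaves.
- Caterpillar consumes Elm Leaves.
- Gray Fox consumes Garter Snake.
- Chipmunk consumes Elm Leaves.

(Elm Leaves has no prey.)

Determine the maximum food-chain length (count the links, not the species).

One longest chain: Elm Leaves → Chipmunk → Garter Snake → Gray Fox.
It has 4 species and 3 links.

3 links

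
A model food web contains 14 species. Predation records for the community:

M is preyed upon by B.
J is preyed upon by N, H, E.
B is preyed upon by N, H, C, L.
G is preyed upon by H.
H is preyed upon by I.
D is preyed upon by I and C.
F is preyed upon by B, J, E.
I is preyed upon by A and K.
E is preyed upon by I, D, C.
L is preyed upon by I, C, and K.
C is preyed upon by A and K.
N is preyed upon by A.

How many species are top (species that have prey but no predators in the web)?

Top species (has prey, but nothing eats it): K, A.
Count: 2.

2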